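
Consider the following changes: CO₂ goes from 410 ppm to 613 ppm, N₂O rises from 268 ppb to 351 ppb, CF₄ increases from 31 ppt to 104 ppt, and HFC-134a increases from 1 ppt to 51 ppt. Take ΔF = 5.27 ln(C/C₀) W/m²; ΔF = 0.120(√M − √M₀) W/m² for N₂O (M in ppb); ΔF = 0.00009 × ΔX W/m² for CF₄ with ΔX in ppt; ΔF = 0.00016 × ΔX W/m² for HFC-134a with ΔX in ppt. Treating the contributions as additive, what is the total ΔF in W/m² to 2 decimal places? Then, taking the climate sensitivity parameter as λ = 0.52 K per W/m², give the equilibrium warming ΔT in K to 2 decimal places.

ΔF = 2.42 W/m²; ΔT = 1.26 K

CO₂: 5.27 × ln(613/410) = 5.27 × ln(1.49512) = 5.27 × 0.40221 = 2.1196 W/m².
N₂O: 0.120 × (√351 − √268) = 0.120 × (18.7350 − 16.3707) = 0.120 × 2.3643 = 0.2837 W/m².
CF₄: ΔF = 0.00009 × (104 − 31) = 0.00009 × 73 = 0.0066 W/m².
HFC-134a: ΔF = 0.00016 × (51 − 1) = 0.00016 × 50 = 0.0080 W/m².
Total ΔF = 2.1196 + 0.2837 + 0.0066 + 0.0080 = 2.4179 W/m².
ΔT = λ ΔF = 0.52 × 2.42 = 1.2584 K.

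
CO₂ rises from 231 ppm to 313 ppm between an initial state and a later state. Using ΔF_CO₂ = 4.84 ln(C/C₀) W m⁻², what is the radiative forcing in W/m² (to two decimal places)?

ΔF = 1.47 W/m²

CO₂: 4.84 × ln(313/231) = 4.84 × ln(1.35498) = 4.84 × 0.30379 = 1.4703 W/m².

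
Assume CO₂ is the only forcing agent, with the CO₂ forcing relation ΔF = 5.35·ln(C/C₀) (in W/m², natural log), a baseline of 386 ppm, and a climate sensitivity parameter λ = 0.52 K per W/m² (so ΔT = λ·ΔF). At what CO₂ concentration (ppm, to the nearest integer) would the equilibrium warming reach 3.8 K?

Required forcing: ΔF = ΔT/λ = 3.8/0.52 = 7.3077 W/m².
Then ln(C/386) = ΔF/5.35 = 7.3077/5.35 = 1.36593.
So C = 386 × e^1.36593 = 386 × 3.91937 = 1512.88 ppm.

C ≈ 1513 ppm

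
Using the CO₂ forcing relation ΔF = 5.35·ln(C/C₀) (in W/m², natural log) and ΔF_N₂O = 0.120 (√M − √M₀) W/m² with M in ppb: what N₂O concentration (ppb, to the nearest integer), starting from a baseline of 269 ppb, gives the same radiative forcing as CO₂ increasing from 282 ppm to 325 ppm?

M ≈ 517 ppb

CO₂ forcing: 5.35 × ln(325/282) = 5.35 × 0.141918 = 0.75926 W/m².
Set 0.120(√M − √269) = 0.75926: √M = 0.75926/0.120 + √269 = 6.3272 + 16.4012 = 22.7284.
M = (22.7284)² = 516.58 ppb.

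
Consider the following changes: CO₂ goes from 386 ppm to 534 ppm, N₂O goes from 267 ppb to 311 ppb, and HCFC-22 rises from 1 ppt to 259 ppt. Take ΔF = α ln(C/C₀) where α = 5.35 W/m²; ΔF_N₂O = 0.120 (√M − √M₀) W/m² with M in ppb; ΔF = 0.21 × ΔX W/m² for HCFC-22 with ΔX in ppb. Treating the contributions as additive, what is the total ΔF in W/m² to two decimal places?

CO₂: 5.35 × ln(534/386) = 5.35 × ln(1.38342) = 5.35 × 0.32456 = 1.7364 W/m².
N₂O: 0.120 × (√311 − √267) = 0.120 × (17.6352 − 16.3401) = 0.120 × 1.2951 = 0.1554 W/m².
HCFC-22: Δ = 259 − 1 = 258 ppt = 0.258 ppb; ΔF = 0.21 × 0.258 = 0.0542 W/m².
Total ΔF = 1.7364 + 0.1554 + 0.0542 = 1.9460 W/m².

ΔF = 1.95 W/m²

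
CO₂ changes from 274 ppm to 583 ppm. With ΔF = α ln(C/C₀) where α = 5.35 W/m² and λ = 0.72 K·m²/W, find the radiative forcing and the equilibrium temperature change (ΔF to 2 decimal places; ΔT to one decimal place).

CO₂: 5.35 × ln(583/274) = 5.35 × ln(2.12774) = 5.35 × 0.75506 = 4.0396 W/m².
ΔT = λ ΔF = 0.72 × 4.04 = 2.9088 K.

ΔF = 4.04 W/m²; ΔT = 2.9 K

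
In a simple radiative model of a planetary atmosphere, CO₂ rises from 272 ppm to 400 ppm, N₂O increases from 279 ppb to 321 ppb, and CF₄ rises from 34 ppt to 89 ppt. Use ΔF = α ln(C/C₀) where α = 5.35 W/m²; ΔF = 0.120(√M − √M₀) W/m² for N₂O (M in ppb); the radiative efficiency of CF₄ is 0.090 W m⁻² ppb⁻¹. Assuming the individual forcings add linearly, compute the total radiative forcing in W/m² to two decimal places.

CO₂: 5.35 × ln(400/272) = 5.35 × ln(1.47059) = 5.35 × 0.38566 = 2.0633 W/m².
N₂O: 0.120 × (√321 − √279) = 0.120 × (17.9165 − 16.7033) = 0.120 × 1.2132 = 0.1456 W/m².
CF₄: Δ = 89 − 34 = 55 ppt = 0.055 ppb; ΔF = 0.090 × 0.055 = 0.0050 W/m².
Total ΔF = 2.0633 + 0.1456 + 0.0050 = 2.2139 W/m².

ΔF = 2.21 W/m²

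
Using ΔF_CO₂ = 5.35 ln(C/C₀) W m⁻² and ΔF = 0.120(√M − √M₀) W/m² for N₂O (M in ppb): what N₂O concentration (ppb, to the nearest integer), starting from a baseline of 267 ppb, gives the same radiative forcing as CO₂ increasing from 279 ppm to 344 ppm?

M ≈ 659 ppb

CO₂ forcing: 5.35 × ln(344/279) = 5.35 × 0.209430 = 1.12045 W/m².
Set 0.120(√M − √267) = 1.12045: √M = 1.12045/0.120 + √267 = 9.3371 + 16.3401 = 25.6772.
M = (25.6772)² = 659.32 ppb.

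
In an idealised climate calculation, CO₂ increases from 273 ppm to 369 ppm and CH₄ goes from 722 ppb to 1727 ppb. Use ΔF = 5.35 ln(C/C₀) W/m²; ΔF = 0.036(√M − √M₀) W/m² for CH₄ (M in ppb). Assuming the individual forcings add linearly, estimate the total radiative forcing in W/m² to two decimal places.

CO₂: 5.35 × ln(369/273) = 5.35 × ln(1.35165) = 5.35 × 0.30133 = 1.6121 W/m².
CH₄: 0.036 × (√1727 − √722) = 0.036 × (41.5572 − 26.8701) = 0.036 × 14.6871 = 0.5287 W/m².
Total ΔF = 1.6121 + 0.5287 = 2.1408 W/m².

ΔF = 2.14 W/m²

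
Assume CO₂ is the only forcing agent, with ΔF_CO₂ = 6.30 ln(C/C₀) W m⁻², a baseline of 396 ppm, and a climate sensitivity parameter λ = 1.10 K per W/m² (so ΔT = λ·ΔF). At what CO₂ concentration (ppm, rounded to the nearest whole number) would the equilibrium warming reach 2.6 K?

C ≈ 576 ppm

Required forcing: ΔF = ΔT/λ = 2.6/1.10 = 2.3636 W/m².
Then ln(C/396) = ΔF/6.30 = 2.3636/6.30 = 0.37517.
So C = 396 × e^0.37517 = 396 × 1.45524 = 576.28 ppm.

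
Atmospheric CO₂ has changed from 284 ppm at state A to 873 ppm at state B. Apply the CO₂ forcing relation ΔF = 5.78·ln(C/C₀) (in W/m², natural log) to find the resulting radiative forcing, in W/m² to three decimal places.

ΔF = 6.491 W/m²

CO₂ absorption bands are partially saturated, so forcing scales with the logarithm of the concentration ratio.
CO₂: 5.78 × ln(873/284) = 5.78 × ln(3.07394) = 5.78 × 1.12296 = 6.4907 W/m².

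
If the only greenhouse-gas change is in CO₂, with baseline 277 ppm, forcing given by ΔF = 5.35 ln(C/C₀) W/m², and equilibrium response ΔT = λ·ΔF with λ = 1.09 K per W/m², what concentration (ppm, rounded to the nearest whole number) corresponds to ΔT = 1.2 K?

C ≈ 340 ppm

Required forcing: ΔF = ΔT/λ = 1.2/1.09 = 1.1009 W/m².
Then ln(C/277) = ΔF/5.35 = 1.1009/5.35 = 0.20578.
So C = 277 × e^0.20578 = 277 × 1.22848 = 340.29 ppm.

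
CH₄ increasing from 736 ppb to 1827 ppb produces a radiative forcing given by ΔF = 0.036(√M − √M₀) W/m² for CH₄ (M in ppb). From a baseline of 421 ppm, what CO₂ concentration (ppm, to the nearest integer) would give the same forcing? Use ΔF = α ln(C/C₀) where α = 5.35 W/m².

CH₄ forcing: 0.036 × (√1827 − √736) = 0.036 × (42.7434 − 27.1293) = 0.036 × 15.6141 = 0.56211 W/m².
Set 5.35 ln(C/421) = 0.56211: ln(C/421) = 0.56211/5.35 = 0.10507, so C = 421 × e^0.10507 = 421 × 1.11079 = 467.64 ppm.

C ≈ 468 ppm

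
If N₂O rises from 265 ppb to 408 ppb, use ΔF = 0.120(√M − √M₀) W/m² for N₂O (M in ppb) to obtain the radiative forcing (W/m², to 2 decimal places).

ΔF = 0.47 W/m²

N₂O: 0.120 × (√408 − √265) = 0.120 × (20.1990 − 16.2788) = 0.120 × 3.9202 = 0.4704 W/m².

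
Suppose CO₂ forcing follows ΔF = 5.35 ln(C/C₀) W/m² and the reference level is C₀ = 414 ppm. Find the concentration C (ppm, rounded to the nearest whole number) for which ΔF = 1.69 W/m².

Set 5.35 ln(C/414) = 1.69, so ln(C/414) = 1.69/5.35 = 0.31589.
Then C/414 = e^0.31589 = 1.37148, giving C = 414 × 1.37148 = 567.79 ppm.

C ≈ 568 ppm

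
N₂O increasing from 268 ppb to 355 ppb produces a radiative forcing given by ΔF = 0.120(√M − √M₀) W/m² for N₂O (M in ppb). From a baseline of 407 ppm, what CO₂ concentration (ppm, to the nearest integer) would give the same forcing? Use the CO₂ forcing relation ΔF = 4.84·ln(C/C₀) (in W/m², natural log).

C ≈ 433 ppm

N₂O forcing: 0.120 × (√355 − √268) = 0.120 × (18.8414 − 16.3707) = 0.120 × 2.4707 = 0.29648 W/m².
Set 4.84 ln(C/407) = 0.29648: ln(C/407) = 0.29648/4.84 = 0.06126, so C = 407 × e^0.06126 = 407 × 1.06318 = 432.71 ppm.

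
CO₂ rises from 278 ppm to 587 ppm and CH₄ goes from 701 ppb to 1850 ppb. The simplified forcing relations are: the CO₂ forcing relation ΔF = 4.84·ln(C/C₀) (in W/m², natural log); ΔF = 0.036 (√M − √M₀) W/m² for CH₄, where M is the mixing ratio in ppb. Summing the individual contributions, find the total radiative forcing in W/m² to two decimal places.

ΔF = 4.21 W/m²

CO₂: 4.84 × ln(587/278) = 4.84 × ln(2.11151) = 4.84 × 0.74740 = 3.6174 W/m².
CH₄: 0.036 × (√1850 − √701) = 0.036 × (43.0116 − 26.4764) = 0.036 × 16.5352 = 0.5953 W/m².
Total ΔF = 3.6174 + 0.5953 = 4.2127 W/m².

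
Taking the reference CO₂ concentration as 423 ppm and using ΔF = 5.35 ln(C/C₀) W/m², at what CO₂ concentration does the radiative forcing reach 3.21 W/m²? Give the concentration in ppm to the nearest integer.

C ≈ 771 ppm

Set 5.35 ln(C/423) = 3.21, so ln(C/423) = 3.21/5.35 = 0.60000.
Then C/423 = e^0.60000 = 1.82212, giving C = 423 × 1.82212 = 770.76 ppm.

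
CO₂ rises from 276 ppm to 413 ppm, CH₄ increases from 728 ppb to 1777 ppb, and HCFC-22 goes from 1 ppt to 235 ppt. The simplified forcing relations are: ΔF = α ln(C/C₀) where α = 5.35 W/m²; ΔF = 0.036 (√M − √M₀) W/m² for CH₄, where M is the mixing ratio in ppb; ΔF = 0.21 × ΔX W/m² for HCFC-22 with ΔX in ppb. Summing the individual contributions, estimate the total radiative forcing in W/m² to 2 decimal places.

ΔF = 2.75 W/m²

CO₂: 5.35 × ln(413/276) = 5.35 × ln(1.49638) = 5.35 × 0.40305 = 2.1563 W/m².
CH₄: 0.036 × (√1777 − √728) = 0.036 × (42.1545 − 26.9815) = 0.036 × 15.1730 = 0.5462 W/m².
HCFC-22: Δ = 235 − 1 = 234 ppt = 0.234 ppb; ΔF = 0.21 × 0.234 = 0.0491 W/m².
Total ΔF = 2.1563 + 0.5462 + 0.0491 = 2.7516 W/m².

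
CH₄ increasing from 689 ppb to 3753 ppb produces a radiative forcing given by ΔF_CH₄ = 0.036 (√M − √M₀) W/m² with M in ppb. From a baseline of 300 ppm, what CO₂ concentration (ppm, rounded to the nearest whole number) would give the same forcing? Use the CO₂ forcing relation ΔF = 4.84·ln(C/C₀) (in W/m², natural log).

C ≈ 389 ppm

CH₄ forcing: 0.036 × (√3753 − √689) = 0.036 × (61.2617 − 26.2488) = 0.036 × 35.0129 = 1.26046 W/m².
Set 4.84 ln(C/300) = 1.26046: ln(C/300) = 1.26046/4.84 = 0.26043, so C = 300 × e^0.26043 = 300 × 1.29749 = 389.25 ppm.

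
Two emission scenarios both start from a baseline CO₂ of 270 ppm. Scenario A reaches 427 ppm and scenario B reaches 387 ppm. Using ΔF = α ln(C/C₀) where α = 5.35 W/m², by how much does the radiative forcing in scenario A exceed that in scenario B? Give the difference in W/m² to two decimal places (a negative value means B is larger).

ΔF_A − ΔF_B = 0.53 W/m²

ΔF_A = 5.35 ln(427/270) = 5.35 × 0.45836 = 2.4522 W/m².
ΔF_B = 5.35 ln(387/270) = 5.35 × 0.36000 = 1.9260 W/m².
Difference: 2.4522 − 1.9260 = 0.5262 W/m².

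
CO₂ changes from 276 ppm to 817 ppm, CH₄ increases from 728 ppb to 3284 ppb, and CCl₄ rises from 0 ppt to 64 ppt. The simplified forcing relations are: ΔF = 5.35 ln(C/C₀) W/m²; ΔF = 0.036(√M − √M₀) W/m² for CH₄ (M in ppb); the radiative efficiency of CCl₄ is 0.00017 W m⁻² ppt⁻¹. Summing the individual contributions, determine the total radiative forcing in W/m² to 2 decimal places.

ΔF = 6.91 W/m²

CO₂: 5.35 × ln(817/276) = 5.35 × ln(2.96014) = 5.35 × 1.08524 = 5.8060 W/m².
CH₄: 0.036 × (√3284 − √728) = 0.036 × (57.3062 − 26.9815) = 0.036 × 30.3247 = 1.0917 W/m².
CCl₄: ΔF = 0.00017 × (64 − 0) = 0.00017 × 64 = 0.0109 W/m².
Total ΔF = 5.8060 + 1.0917 + 0.0109 = 6.9086 W/m².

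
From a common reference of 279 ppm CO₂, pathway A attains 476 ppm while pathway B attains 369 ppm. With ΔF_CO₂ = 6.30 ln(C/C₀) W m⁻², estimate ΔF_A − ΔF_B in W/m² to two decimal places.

ΔF_A − ΔF_B = 1.60 W/m²

ΔF_A = 6.30 ln(476/279) = 6.30 × 0.53421 = 3.3655 W/m².
ΔF_B = 6.30 ln(369/279) = 6.30 × 0.27958 = 1.7614 W/m².
Difference: 3.3655 − 1.7614 = 1.6041 W/m².
(Equivalently, ΔF_A − ΔF_B = 6.30 ln(476/369) = 6.30 × 0.25462 = 1.6041 W/m².)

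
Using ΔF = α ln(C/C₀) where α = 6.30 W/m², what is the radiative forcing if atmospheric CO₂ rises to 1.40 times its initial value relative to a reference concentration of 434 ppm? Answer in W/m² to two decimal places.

ΔF = 6.30 × ln(1.40) = 6.30 × 0.33647 = 2.1198 W/m².

ΔF = 2.12 W/m²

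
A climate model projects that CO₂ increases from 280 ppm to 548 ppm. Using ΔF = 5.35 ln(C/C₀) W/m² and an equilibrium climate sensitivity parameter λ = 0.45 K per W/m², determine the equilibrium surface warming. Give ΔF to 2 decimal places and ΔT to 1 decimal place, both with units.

CO₂: 5.35 × ln(548/280) = 5.35 × ln(1.95714) = 5.35 × 0.67148 = 3.5924 W/m².
ΔT = λ ΔF = 0.45 × 3.59 = 1.6155 K.

ΔF = 3.59 W/m²; ΔT = 1.6 K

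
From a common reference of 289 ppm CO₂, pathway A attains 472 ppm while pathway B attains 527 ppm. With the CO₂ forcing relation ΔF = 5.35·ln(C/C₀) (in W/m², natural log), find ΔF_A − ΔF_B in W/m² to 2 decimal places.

ΔF_A = 5.35 ln(472/289) = 5.35 × 0.49055 = 2.6244 W/m².
ΔF_B = 5.35 ln(527/289) = 5.35 × 0.60077 = 3.2141 W/m².
Difference: 2.6244 − 3.2141 = -0.5897 W/m².
(Equivalently, ΔF_A − ΔF_B = 5.35 ln(472/527) = 5.35 × -0.11022 = -0.5897 W/m².)

ΔF_A − ΔF_B = -0.59 W/m²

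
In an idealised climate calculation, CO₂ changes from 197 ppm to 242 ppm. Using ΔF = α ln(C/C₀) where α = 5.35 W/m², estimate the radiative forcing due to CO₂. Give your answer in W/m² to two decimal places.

ΔF = 1.10 W/m²

CO₂: 5.35 × ln(242/197) = 5.35 × ln(1.22843) = 5.35 × 0.20574 = 1.1007 W/m².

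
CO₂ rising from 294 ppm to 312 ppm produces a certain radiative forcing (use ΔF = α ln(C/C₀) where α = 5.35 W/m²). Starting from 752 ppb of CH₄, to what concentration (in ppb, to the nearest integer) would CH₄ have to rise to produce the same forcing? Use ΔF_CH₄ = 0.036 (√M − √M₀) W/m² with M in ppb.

CO₂ forcing: 5.35 × ln(312/294) = 5.35 × 0.059423 = 0.31791 W/m².
Set 0.036(√M − √752) = 0.31791: √M = 0.31791/0.036 + √752 = 8.8308 + 27.4226 = 36.2534.
M = (36.2534)² = 1314.31 ppb.

M ≈ 1314 ppb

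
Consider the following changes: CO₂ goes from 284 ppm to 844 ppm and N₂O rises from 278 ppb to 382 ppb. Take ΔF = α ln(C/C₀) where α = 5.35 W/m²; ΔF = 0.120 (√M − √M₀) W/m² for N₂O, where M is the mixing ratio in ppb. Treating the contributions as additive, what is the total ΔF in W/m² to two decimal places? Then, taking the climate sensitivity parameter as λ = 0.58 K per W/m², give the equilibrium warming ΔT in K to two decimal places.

ΔF = 6.17 W/m²; ΔT = 3.58 K

CO₂: 5.35 × ln(844/284) = 5.35 × ln(2.97183) = 5.35 × 1.08918 = 5.8271 W/m².
N₂O: 0.120 × (√382 − √278) = 0.120 × (19.5448 − 16.6733) = 0.120 × 2.8715 = 0.3446 W/m².
Total ΔF = 5.8271 + 0.3446 = 6.1717 W/m².
ΔT = λ ΔF = 0.58 × 6.17 = 3.5786 K.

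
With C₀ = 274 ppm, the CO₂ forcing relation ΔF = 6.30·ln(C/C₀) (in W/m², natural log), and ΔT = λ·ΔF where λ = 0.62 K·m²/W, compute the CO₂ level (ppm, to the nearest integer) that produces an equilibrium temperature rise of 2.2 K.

Required forcing: ΔF = ΔT/λ = 2.2/0.62 = 3.5484 W/m².
Then ln(C/274) = ΔF/6.30 = 3.5484/6.30 = 0.56324.
So C = 274 × e^0.56324 = 274 × 1.75635 = 481.24 ppm.

C ≈ 481 ppm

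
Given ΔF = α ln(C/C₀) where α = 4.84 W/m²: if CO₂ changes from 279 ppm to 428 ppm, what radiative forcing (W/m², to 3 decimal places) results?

ΔF = 2.071 W/m²

CO₂: 4.84 × ln(428/279) = 4.84 × ln(1.53405) = 4.84 × 0.42791 = 2.0711 W/m².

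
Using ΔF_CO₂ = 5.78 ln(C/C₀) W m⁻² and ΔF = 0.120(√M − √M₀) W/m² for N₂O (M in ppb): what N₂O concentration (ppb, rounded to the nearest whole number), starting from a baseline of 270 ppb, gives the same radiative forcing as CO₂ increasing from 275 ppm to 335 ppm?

M ≈ 673 ppb

CO₂ forcing: 5.78 × ln(335/275) = 5.78 × 0.197359 = 1.14074 W/m².
Set 0.120(√M − √270) = 1.14074: √M = 1.14074/0.120 + √270 = 9.5062 + 16.4317 = 25.9379.
M = (25.9379)² = 672.77 ppb.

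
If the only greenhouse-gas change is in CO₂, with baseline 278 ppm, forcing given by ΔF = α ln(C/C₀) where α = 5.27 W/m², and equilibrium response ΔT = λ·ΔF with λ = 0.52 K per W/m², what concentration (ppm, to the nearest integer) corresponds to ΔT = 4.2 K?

C ≈ 1287 ppm

Required forcing: ΔF = ΔT/λ = 4.2/0.52 = 8.0769 W/m².
Then ln(C/278) = ΔF/5.27 = 8.0769/5.27 = 1.53262.
So C = 278 × e^1.53262 = 278 × 4.63029 = 1287.22 ppm.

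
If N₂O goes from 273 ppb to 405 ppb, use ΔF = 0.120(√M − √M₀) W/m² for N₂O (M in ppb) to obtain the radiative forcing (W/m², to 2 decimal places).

N₂O: 0.120 × (√405 − √273) = 0.120 × (20.1246 − 16.5227) = 0.120 × 3.6019 = 0.4322 W/m².

ΔF = 0.43 W/m²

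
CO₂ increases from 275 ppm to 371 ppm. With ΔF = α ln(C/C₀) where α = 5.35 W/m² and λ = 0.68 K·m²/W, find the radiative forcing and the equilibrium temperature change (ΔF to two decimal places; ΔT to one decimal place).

CO₂: 5.35 × ln(371/275) = 5.35 × ln(1.34909) = 5.35 × 0.29943 = 1.6020 W/m².
ΔT = λ ΔF = 0.68 × 1.60 = 1.0880 K.

ΔF = 1.60 W/m²; ΔT = 1.1 K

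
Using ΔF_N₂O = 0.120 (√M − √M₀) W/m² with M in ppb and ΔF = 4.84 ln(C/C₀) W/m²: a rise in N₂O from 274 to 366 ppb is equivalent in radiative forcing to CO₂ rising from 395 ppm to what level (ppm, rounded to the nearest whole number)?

C ≈ 421 ppm

N₂O forcing: 0.120 × (√366 − √274) = 0.120 × (19.1311 − 16.5529) = 0.120 × 2.5782 = 0.30938 W/m².
Set 4.84 ln(C/395) = 0.30938: ln(C/395) = 0.30938/4.84 = 0.06392, so C = 395 × e^0.06392 = 395 × 1.06601 = 421.07 ppm.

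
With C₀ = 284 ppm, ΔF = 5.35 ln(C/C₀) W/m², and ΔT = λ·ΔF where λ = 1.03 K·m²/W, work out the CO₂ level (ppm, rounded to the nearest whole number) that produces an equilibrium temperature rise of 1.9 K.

C ≈ 401 ppm

Required forcing: ΔF = ΔT/λ = 1.9/1.03 = 1.8447 W/m².
Then ln(C/284) = ΔF/5.35 = 1.8447/5.35 = 0.34480.
So C = 284 × e^0.34480 = 284 × 1.41171 = 400.93 ppm.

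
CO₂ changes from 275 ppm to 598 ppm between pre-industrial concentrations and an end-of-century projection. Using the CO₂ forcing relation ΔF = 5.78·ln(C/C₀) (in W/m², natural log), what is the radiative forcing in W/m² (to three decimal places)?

ΔF = 4.490 W/m²

CO₂: 5.78 × ln(598/275) = 5.78 × ln(2.17455) = 5.78 × 0.77682 = 4.4900 W/m².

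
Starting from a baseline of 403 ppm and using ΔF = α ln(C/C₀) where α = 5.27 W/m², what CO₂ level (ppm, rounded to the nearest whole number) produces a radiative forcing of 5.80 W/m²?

C ≈ 1211 ppm

Set 5.27 ln(C/403) = 5.80, so ln(C/403) = 5.80/5.27 = 1.10057.
Then C/403 = e^1.10057 = 3.00588, giving C = 403 × 3.00588 = 1211.37 ppm.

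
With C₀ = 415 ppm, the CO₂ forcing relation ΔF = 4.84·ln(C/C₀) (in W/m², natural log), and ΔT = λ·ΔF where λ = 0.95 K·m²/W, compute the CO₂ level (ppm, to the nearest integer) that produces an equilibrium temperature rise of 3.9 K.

Required forcing: ΔF = ΔT/λ = 3.9/0.95 = 4.1053 W/m².
Then ln(C/415) = ΔF/4.84 = 4.1053/4.84 = 0.84820.
So C = 415 × e^0.84820 = 415 × 2.33544 = 969.21 ppm.

C ≈ 969 ppm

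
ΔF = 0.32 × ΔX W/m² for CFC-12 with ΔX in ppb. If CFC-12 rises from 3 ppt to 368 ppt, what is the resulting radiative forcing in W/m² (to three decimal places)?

CFC-12: Δ = 368 − 3 = 365 ppt = 0.365 ppb; ΔF = 0.32 × 0.365 = 0.1168 W/m².

ΔF = 0.117 W/m²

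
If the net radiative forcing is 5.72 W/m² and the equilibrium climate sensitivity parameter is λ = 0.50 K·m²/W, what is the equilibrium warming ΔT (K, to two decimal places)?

ΔT = λ ΔF = 0.50 × 5.72 = 2.8600 K.

ΔT = 2.86 K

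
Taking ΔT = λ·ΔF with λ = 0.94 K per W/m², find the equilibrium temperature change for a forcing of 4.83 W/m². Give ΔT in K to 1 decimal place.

ΔT = λ ΔF = 0.94 × 4.83 = 4.5402 K.

ΔT = 4.5 K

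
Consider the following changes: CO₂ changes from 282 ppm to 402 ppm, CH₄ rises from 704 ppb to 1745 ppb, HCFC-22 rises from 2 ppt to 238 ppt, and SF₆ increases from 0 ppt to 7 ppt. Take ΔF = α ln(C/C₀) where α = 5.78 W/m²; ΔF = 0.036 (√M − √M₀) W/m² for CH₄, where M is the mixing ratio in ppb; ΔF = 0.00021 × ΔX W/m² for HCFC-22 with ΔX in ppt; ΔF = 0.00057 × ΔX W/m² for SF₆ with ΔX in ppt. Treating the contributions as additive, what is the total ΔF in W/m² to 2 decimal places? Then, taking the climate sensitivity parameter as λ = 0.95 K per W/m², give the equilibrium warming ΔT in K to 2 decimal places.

ΔF = 2.65 W/m²; ΔT = 2.52 K

CO₂: 5.78 × ln(402/282) = 5.78 × ln(1.42553) = 5.78 × 0.35454 = 2.0492 W/m².
CH₄: 0.036 × (√1745 − √704) = 0.036 × (41.7732 − 26.5330) = 0.036 × 15.2402 = 0.5486 W/m².
HCFC-22: ΔF = 0.00021 × (238 − 2) = 0.00021 × 236 = 0.0496 W/m².
SF₆: ΔF = 0.00057 × (7 − 0) = 0.00057 × 7 = 0.0040 W/m².
Total ΔF = 2.0492 + 0.5486 + 0.0496 + 0.0040 = 2.6514 W/m².
ΔT = λ ΔF = 0.95 × 2.65 = 2.5175 K.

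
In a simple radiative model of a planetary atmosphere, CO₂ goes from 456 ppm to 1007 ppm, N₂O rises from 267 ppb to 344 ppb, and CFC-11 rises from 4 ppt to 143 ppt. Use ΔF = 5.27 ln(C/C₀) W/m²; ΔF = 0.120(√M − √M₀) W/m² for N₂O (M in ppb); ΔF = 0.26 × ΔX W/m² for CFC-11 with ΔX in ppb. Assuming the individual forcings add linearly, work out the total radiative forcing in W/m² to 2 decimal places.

CO₂: 5.27 × ln(1007/456) = 5.27 × ln(2.20833) = 5.27 × 0.79224 = 4.1751 W/m².
N₂O: 0.120 × (√344 − √267) = 0.120 × (18.5472 − 16.3401) = 0.120 × 2.2071 = 0.2649 W/m².
CFC-11: Δ = 143 − 4 = 139 ppt = 0.139 ppb; ΔF = 0.26 × 0.139 = 0.0361 W/m².
Total ΔF = 4.1751 + 0.2649 + 0.0361 = 4.4761 W/m².

ΔF = 4.48 W/m²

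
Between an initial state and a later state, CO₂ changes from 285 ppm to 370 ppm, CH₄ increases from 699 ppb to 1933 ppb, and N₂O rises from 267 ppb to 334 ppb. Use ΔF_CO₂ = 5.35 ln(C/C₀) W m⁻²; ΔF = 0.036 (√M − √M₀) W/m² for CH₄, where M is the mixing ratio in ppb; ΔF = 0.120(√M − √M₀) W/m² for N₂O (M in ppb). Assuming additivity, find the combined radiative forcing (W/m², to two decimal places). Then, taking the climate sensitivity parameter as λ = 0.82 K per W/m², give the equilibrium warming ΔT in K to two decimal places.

CO₂: 5.35 × ln(370/285) = 5.35 × ln(1.29825) = 5.35 × 0.26102 = 1.3965 W/m².
CH₄: 0.036 × (√1933 − √699) = 0.036 × (43.9659 − 26.4386) = 0.036 × 17.5273 = 0.6310 W/m².
N₂O: 0.120 × (√334 − √267) = 0.120 × (18.2757 − 16.3401) = 0.120 × 1.9356 = 0.2323 W/m².
Total ΔF = 1.3965 + 0.6310 + 0.2323 = 2.2598 W/m².
ΔT = λ ΔF = 0.82 × 2.26 = 1.8532 K.

ΔF = 2.26 W/m²; ΔT = 1.85 K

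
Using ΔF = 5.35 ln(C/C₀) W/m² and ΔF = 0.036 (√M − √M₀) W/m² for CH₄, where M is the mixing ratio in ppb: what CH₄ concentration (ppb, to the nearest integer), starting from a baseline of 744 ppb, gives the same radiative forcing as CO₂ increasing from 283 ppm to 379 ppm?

M ≈ 4996 ppb

CO₂ forcing: 5.35 × ln(379/283) = 5.35 × 0.292089 = 1.56268 W/m².
Set 0.036(√M − √744) = 1.56268: √M = 1.56268/0.036 + √744 = 43.4078 + 27.2764 = 70.6842.
M = (70.6842)² = 4996.26 ppb.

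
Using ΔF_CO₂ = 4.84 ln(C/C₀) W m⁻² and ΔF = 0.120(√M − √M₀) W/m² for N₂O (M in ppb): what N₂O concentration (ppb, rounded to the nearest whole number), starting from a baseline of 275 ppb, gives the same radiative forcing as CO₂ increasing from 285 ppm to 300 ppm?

M ≈ 348 ppb

CO₂ forcing: 4.84 × ln(300/285) = 4.84 × 0.051293 = 0.24826 W/m².
Set 0.120(√M − √275) = 0.24826: √M = 0.24826/0.120 + √275 = 2.0688 + 16.5831 = 18.6519.
M = (18.6519)² = 347.89 ppb.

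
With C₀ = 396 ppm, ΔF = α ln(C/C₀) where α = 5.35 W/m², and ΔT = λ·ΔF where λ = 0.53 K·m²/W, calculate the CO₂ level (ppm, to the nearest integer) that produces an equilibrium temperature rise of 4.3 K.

Required forcing: ΔF = ΔT/λ = 4.3/0.53 = 8.1132 W/m².
Then ln(C/396) = ΔF/5.35 = 8.1132/5.35 = 1.51649.
So C = 396 × e^1.51649 = 396 × 4.55620 = 1804.26 ppm.

C ≈ 1804 ppm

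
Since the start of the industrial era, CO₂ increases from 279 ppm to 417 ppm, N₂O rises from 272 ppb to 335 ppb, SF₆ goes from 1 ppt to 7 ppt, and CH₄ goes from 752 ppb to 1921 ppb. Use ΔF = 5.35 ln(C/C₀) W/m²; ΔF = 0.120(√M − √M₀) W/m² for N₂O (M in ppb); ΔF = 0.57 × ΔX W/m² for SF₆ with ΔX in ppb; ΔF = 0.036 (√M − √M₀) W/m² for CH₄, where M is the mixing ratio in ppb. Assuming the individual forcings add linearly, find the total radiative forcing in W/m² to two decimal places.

ΔF = 2.96 W/m²

CO₂: 5.35 × ln(417/279) = 5.35 × ln(1.49462) = 5.35 × 0.40187 = 2.1500 W/m².
N₂O: 0.120 × (√335 − √272) = 0.120 × (18.3030 − 16.4924) = 0.120 × 1.8106 = 0.2173 W/m².
SF₆: Δ = 7 − 1 = 6 ppt = 0.006 ppb; ΔF = 0.57 × 0.006 = 0.0034 W/m².
CH₄: 0.036 × (√1921 − √752) = 0.036 × (43.8292 − 27.4226) = 0.036 × 16.4066 = 0.5906 W/m².
Total ΔF = 2.1500 + 0.2173 + 0.0034 + 0.5906 = 2.9613 W/m².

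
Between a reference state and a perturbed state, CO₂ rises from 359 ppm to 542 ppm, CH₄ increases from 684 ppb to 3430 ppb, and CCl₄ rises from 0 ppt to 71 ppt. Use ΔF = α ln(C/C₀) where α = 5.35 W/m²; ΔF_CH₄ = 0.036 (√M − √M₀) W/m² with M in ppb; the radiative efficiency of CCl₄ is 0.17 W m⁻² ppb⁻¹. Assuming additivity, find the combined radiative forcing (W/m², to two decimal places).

CO₂: 5.35 × ln(542/359) = 5.35 × ln(1.50975) = 5.35 × 0.41194 = 2.2039 W/m².
CH₄: 0.036 × (√3430 − √684) = 0.036 × (58.5662 − 26.1534) = 0.036 × 32.4128 = 1.1669 W/m².
CCl₄: Δ = 71 − 0 = 71 ppt = 0.071 ppb; ΔF = 0.17 × 0.071 = 0.0121 W/m².
Total ΔF = 2.2039 + 1.1669 + 0.0121 = 3.3829 W/m².

ΔF = 3.38 W/m²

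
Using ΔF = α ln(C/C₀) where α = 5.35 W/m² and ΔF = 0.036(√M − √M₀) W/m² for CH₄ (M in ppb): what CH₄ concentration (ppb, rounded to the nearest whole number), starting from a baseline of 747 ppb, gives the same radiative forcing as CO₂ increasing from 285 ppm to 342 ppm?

M ≈ 2962 ppb

CO₂ forcing: 5.35 × ln(342/285) = 5.35 × 0.182322 = 0.97542 W/m².
Set 0.036(√M − √747) = 0.97542: √M = 0.97542/0.036 + √747 = 27.0950 + 27.3313 = 54.4263.
M = (54.4263)² = 2962.22 ppb.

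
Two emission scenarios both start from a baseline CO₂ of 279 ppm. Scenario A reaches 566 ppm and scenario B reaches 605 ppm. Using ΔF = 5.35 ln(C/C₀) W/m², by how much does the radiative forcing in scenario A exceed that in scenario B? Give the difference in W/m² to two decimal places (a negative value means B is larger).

ΔF_A − ΔF_B = -0.36 W/m²

ΔF_A = 5.35 ln(566/279) = 5.35 × 0.70738 = 3.7845 W/m².
ΔF_B = 5.35 ln(605/279) = 5.35 × 0.77402 = 4.1410 W/m².
Difference: 3.7845 − 4.1410 = -0.3565 W/m².
(Equivalently, ΔF_A − ΔF_B = 5.35 ln(566/605) = 5.35 × -0.06663 = -0.3565 W/m².)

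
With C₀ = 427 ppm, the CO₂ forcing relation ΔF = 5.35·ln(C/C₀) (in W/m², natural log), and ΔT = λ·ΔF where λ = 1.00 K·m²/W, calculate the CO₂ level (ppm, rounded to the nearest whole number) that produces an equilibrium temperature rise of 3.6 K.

Required forcing: ΔF = ΔT/λ = 3.6/1.00 = 3.6000 W/m².
Then ln(C/427) = ΔF/5.35 = 3.6000/5.35 = 0.67290.
So C = 427 × e^0.67290 = 427 × 1.95991 = 836.88 ppm.

C ≈ 837 ppm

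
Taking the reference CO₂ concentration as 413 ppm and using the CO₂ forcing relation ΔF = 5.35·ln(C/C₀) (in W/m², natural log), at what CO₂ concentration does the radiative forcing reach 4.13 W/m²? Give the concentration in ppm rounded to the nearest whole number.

Set 5.35 ln(C/413) = 4.13, so ln(C/413) = 4.13/5.35 = 0.77196.
Then C/413 = e^0.77196 = 2.16400, giving C = 413 × 2.16400 = 893.73 ppm.

C ≈ 894 ppm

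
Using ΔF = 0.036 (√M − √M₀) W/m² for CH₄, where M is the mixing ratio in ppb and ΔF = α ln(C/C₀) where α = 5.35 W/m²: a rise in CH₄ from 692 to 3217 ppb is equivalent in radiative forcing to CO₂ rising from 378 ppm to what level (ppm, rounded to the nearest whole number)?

CH₄ forcing: 0.036 × (√3217 − √692) = 0.036 × (56.7186 − 26.3059) = 0.036 × 30.4127 = 1.09486 W/m².
Set 5.35 ln(C/378) = 1.09486: ln(C/378) = 1.09486/5.35 = 0.20465, so C = 378 × e^0.20465 = 378 × 1.22710 = 463.84 ppm.

C ≈ 464 ppm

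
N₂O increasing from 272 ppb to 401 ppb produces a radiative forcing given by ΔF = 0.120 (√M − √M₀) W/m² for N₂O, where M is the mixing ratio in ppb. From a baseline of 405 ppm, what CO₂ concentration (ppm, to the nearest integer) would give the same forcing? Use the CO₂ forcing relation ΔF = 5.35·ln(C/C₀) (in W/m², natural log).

C ≈ 438 ppm

N₂O forcing: 0.120 × (√401 − √272) = 0.120 × (20.0250 − 16.4924) = 0.120 × 3.5326 = 0.42391 W/m².
Set 5.35 ln(C/405) = 0.42391: ln(C/405) = 0.42391/5.35 = 0.07924, so C = 405 × e^0.07924 = 405 × 1.08246 = 438.40 ppm.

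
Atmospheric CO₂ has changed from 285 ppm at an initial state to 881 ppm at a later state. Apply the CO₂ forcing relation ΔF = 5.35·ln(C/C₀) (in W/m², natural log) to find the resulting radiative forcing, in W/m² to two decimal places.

ΔF = 6.04 W/m²

CO₂: 5.35 × ln(881/285) = 5.35 × ln(3.09123) = 5.35 × 1.12857 = 6.0378 W/m².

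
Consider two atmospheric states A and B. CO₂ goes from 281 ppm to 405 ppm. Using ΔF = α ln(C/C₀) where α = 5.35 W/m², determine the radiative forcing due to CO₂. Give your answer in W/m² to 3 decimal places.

CO₂: 5.35 × ln(405/281) = 5.35 × ln(1.44128) = 5.35 × 0.36553 = 1.9556 W/m².

ΔF = 1.956 W/m²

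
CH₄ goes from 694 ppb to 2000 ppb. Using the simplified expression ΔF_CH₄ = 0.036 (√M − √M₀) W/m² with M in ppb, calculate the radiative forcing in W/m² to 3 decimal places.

ΔF = 0.662 W/m²

CH₄: 0.036 × (√2000 − √694) = 0.036 × (44.7214 − 26.3439) = 0.036 × 18.3775 = 0.6616 W/m².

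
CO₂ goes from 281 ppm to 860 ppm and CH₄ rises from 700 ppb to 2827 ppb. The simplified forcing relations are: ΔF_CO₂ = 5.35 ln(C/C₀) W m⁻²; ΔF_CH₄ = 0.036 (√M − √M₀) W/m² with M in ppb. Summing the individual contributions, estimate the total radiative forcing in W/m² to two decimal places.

CO₂: 5.35 × ln(860/281) = 5.35 × ln(3.06050) = 5.35 × 1.11858 = 5.9844 W/m².
CH₄: 0.036 × (√2827 − √700) = 0.036 × (53.1695 − 26.4575) = 0.036 × 26.7120 = 0.9616 W/m².
Total ΔF = 5.9844 + 0.9616 = 6.9460 W/m².

ΔF = 6.95 W/m²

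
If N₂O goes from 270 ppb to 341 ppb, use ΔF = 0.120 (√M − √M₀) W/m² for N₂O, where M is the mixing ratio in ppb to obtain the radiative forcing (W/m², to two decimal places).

ΔF = 0.24 W/m²

N₂O: 0.120 × (√341 − √270) = 0.120 × (18.4662 − 16.4317) = 0.120 × 2.0345 = 0.2441 W/m².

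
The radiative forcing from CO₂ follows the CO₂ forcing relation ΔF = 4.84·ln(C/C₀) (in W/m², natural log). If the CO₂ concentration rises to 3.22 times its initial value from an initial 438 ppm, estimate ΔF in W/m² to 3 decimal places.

ΔF = 4.84 × ln(3.22) = 4.84 × 1.16938 = 5.6598 W/m².

ΔF = 5.660 W/m²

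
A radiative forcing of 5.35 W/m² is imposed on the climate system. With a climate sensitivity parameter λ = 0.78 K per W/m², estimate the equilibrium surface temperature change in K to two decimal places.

ΔT = 4.17 K

ΔT = λ ΔF = 0.78 × 5.35 = 4.1730 K.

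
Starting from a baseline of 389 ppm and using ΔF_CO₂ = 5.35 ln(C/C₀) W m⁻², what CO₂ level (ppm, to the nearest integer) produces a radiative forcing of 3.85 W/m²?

C ≈ 799 ppm

Set 5.35 ln(C/389) = 3.85, so ln(C/389) = 3.85/5.35 = 0.71963.
Then C/389 = e^0.71963 = 2.05367, giving C = 389 × 2.05367 = 798.88 ppm.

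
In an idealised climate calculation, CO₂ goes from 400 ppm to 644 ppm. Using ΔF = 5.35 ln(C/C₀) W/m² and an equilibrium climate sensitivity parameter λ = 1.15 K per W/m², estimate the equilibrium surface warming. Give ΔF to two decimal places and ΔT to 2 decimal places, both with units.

CO₂: 5.35 × ln(644/400) = 5.35 × ln(1.61000) = 5.35 × 0.47623 = 2.5478 W/m².
ΔT = λ ΔF = 1.15 × 2.55 = 2.9325 K.

ΔF = 2.55 W/m²; ΔT = 2.93 K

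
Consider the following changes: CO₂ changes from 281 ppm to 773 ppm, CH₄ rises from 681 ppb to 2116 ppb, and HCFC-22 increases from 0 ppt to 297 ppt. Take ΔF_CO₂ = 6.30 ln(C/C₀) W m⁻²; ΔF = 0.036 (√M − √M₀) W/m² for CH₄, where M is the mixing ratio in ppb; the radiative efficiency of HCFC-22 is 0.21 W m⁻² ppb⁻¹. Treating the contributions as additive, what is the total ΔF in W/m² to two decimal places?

CO₂: 6.30 × ln(773/281) = 6.30 × ln(2.75089) = 6.30 × 1.01192 = 6.3751 W/m².
CH₄: 0.036 × (√2116 − √681) = 0.036 × (46.0000 − 26.0960) = 0.036 × 19.9040 = 0.7165 W/m².
HCFC-22: Δ = 297 − 0 = 297 ppt = 0.297 ppb; ΔF = 0.21 × 0.297 = 0.0624 W/m².
Total ΔF = 6.3751 + 0.7165 + 0.0624 = 7.1540 W/m².

ΔF = 7.15 W/m²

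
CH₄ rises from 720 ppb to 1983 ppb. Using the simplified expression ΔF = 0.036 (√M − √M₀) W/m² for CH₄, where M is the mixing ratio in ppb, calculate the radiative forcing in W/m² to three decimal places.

ΔF = 0.637 W/m²

CH₄: 0.036 × (√1983 − √720) = 0.036 × (44.5309 − 26.8328) = 0.036 × 17.6981 = 0.6371 W/m².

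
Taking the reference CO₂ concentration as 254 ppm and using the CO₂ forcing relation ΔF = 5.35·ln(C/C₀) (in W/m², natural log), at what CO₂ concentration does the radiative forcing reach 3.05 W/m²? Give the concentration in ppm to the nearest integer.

C ≈ 449 ppm

Set 5.35 ln(C/254) = 3.05, so ln(C/254) = 3.05/5.35 = 0.57009.
Then C/254 = e^0.57009 = 1.76843, giving C = 254 × 1.76843 = 449.18 ppm.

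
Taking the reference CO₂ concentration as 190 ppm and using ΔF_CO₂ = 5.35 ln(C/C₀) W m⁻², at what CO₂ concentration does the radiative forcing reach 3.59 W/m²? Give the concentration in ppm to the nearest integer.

C ≈ 372 ppm

Set 5.35 ln(C/190) = 3.59, so ln(C/190) = 3.59/5.35 = 0.67103.
Then C/190 = e^0.67103 = 1.95625, giving C = 190 × 1.95625 = 371.69 ppm.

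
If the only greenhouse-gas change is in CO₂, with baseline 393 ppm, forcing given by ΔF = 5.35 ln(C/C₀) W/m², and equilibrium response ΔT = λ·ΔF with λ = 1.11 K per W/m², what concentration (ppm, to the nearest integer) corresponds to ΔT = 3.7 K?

C ≈ 733 ppm

Required forcing: ΔF = ΔT/λ = 3.7/1.11 = 3.3333 W/m².
Then ln(C/393) = ΔF/5.35 = 3.3333/5.35 = 0.62305.
So C = 393 × e^0.62305 = 393 × 1.86461 = 732.79 ppm.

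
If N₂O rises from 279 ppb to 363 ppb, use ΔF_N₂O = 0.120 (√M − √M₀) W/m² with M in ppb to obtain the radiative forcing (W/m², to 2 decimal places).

N₂O: 0.120 × (√363 − √279) = 0.120 × (19.0526 − 16.7033) = 0.120 × 2.3493 = 0.2819 W/m².

ΔF = 0.28 W/m²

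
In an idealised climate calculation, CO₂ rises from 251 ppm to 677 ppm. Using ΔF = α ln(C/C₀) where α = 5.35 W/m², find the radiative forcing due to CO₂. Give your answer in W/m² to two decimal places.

CO₂: 5.35 × ln(677/251) = 5.35 × ln(2.69721) = 5.35 × 0.99222 = 5.3084 W/m².

ΔF = 5.31 W/m²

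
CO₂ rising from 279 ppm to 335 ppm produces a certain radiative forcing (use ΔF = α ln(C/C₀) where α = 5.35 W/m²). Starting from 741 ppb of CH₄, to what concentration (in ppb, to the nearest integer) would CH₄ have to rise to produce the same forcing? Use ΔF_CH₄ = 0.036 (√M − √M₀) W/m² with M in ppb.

CO₂ forcing: 5.35 × ln(335/279) = 5.35 × 0.182919 = 0.97862 W/m².
Set 0.036(√M − √741) = 0.97862: √M = 0.97862/0.036 + √741 = 27.1839 + 27.2213 = 54.4052.
M = (54.4052)² = 2959.93 ppb.

M ≈ 2960 ppb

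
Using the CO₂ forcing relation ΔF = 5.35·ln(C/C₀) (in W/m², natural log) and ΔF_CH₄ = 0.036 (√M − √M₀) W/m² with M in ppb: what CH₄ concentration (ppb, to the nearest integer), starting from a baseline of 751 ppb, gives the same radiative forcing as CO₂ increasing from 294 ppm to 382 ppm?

M ≈ 4398 ppb

CO₂ forcing: 5.35 × ln(382/294) = 5.35 × 0.261841 = 1.40085 W/m².
Set 0.036(√M − √751) = 1.40085: √M = 1.40085/0.036 + √751 = 38.9125 + 27.4044 = 66.3169.
M = (66.3169)² = 4397.93 ppb.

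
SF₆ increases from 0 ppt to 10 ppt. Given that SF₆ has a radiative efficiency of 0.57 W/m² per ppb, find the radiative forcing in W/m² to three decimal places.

ΔF = 0.006 W/m²

SF₆: Δ = 10 − 0 = 10 ppt = 0.010 ppb; ΔF = 0.57 × 0.010 = 0.0057 W/m².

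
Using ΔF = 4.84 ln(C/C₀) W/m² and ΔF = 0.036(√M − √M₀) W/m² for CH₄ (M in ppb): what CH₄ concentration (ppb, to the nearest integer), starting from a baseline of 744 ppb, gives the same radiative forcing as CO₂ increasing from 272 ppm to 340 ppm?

CO₂ forcing: 4.84 × ln(340/272) = 4.84 × 0.223144 = 1.08002 W/m².
Set 0.036(√M − √744) = 1.08002: √M = 1.08002/0.036 + √744 = 30.0006 + 27.2764 = 57.2770.
M = (57.2770)² = 3280.65 ppb.

M ≈ 3281 ppb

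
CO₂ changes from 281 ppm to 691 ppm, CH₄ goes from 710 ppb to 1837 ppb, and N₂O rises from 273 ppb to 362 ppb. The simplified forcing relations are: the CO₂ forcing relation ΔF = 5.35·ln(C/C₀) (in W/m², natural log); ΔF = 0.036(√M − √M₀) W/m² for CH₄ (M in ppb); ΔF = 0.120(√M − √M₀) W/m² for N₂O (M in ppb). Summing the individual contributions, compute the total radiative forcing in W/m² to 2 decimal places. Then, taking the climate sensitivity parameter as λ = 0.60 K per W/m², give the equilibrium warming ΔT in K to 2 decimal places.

ΔF = 5.70 W/m²; ΔT = 3.42 K

CO₂: 5.35 × ln(691/281) = 5.35 × ln(2.45907) = 5.35 × 0.89978 = 4.8138 W/m².
CH₄: 0.036 × (√1837 − √710) = 0.036 × (42.8602 − 26.6458) = 0.036 × 16.2144 = 0.5837 W/m².
N₂O: 0.120 × (√362 − √273) = 0.120 × (19.0263 − 16.5227) = 0.120 × 2.5036 = 0.3004 W/m².
Total ΔF = 4.8138 + 0.5837 + 0.3004 = 5.6979 W/m².
ΔT = λ ΔF = 0.60 × 5.70 = 3.4200 K.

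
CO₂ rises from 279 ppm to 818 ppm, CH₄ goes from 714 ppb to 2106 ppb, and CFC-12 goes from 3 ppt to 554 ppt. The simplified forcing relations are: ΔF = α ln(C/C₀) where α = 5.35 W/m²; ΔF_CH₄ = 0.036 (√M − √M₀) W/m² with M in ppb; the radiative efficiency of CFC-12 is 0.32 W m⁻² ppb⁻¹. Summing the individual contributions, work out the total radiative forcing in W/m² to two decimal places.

ΔF = 6.62 W/m²

CO₂: 5.35 × ln(818/279) = 5.35 × ln(2.93190) = 5.35 × 1.07565 = 5.7547 W/m².
CH₄: 0.036 × (√2106 − √714) = 0.036 × (45.8912 − 26.7208) = 0.036 × 19.1704 = 0.6901 W/m².
CFC-12: Δ = 554 − 3 = 551 ppt = 0.551 ppb; ΔF = 0.32 × 0.551 = 0.1763 W/m².
Total ΔF = 5.7547 + 0.6901 + 0.1763 = 6.6211 W/m².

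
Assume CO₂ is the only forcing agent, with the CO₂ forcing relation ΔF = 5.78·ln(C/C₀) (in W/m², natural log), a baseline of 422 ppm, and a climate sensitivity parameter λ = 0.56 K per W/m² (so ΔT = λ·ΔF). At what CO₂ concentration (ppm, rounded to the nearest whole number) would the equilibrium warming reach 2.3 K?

C ≈ 859 ppm

Required forcing: ΔF = ΔT/λ = 2.3/0.56 = 4.1071 W/m².
Then ln(C/422) = ΔF/5.78 = 4.1071/5.78 = 0.71057.
So C = 422 × e^0.71057 = 422 × 2.03515 = 858.83 ppm.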